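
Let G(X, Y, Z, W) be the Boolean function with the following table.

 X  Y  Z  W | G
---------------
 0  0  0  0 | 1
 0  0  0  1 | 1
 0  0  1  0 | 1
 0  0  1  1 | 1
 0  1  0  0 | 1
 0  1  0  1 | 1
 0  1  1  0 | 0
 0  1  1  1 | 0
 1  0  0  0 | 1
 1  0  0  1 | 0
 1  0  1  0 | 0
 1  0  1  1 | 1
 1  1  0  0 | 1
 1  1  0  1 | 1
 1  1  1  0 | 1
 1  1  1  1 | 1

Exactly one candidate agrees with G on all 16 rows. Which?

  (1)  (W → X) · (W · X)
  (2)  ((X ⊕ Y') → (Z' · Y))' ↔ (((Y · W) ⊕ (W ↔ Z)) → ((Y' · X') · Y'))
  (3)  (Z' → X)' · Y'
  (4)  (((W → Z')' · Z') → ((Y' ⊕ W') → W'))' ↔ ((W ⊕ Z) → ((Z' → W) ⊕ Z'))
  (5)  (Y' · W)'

2

(1) disagrees with G on (0,0,0,0) (formula → 0, table → 1); rule it out.
(3) disagrees with G on (0,0,1,0) (formula → 0, table → 1); rule it out.
(4) disagrees with G on (0,0,0,0) (formula → 0, table → 1); rule it out.
(5) disagrees with G on (0,0,0,1) (formula → 0, table → 1); rule it out.
That leaves (2). Evaluating it on every row reproduces the table of G exactly.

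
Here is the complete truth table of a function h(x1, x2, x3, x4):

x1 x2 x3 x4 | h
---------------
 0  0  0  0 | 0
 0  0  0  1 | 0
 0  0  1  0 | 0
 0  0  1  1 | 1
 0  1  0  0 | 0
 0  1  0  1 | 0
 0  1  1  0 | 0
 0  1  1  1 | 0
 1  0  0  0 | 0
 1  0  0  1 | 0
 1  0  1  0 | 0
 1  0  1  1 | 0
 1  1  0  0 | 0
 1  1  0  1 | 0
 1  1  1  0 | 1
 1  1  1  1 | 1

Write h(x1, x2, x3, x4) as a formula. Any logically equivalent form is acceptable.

The 1-rows are (0,0,1,1), (1,1,1,0), (1,1,1,1). Each contributes one minterm — ¬x1·¬x2·x3·x4; x1·x2·x3·¬x4; x1·x2·x3·x4 — and their disjunction is a sum-of-products form of h.

h(x1, x2, x3, x4) = ((((NOT x1 AND NOT x2) AND x3) AND x4) OR (((x1 AND x2) AND x3) AND NOT x4)) OR (((x1 AND x2) AND x3) AND x4)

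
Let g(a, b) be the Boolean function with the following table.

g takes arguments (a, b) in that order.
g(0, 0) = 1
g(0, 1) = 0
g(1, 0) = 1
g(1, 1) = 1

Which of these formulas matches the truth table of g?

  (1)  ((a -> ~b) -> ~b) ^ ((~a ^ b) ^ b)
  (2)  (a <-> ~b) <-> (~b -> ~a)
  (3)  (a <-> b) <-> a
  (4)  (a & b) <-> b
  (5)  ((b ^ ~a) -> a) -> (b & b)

(1) fails at (0,0): the formula yields 0, g is 1.
(2) fails at (0,0): the formula yields 0, g is 1.
(3) fails at (0,0): the formula yields 0, g is 1.
(5) fails at (0,1): the formula yields 1, g is 0.
That leaves (4). Evaluating it on every row reproduces the table of g exactly.

4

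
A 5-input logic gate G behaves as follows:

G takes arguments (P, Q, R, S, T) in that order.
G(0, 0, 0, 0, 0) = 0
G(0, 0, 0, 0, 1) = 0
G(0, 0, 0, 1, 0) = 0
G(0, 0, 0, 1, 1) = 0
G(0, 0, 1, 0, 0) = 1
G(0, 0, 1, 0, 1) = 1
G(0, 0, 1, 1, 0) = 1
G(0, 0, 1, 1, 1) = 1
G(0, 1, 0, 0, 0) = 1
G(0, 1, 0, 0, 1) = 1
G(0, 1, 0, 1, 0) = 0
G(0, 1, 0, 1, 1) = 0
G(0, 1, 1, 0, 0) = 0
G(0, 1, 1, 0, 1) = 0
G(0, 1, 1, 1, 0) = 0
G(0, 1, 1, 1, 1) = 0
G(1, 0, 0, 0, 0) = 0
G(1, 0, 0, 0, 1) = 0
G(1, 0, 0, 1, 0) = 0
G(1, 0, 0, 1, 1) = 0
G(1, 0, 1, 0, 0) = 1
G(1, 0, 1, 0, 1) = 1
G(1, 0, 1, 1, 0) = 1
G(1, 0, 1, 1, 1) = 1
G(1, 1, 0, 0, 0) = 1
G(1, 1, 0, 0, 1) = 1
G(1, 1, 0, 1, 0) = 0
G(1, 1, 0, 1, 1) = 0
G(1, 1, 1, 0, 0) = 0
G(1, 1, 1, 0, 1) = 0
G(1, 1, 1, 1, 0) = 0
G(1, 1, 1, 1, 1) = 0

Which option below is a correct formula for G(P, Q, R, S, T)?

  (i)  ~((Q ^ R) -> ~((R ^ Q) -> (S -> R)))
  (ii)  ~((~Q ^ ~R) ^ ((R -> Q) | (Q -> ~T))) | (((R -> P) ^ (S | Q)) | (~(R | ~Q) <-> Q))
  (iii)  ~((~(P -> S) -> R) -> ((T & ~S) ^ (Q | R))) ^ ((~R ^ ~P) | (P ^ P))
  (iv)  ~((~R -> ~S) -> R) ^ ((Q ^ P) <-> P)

i

(ii) disagrees with G on (0,0,0,0,0) (formula → 1, table → 0); rule it out.
(iii) disagrees with G on (0,0,0,0,0) (formula → 1, table → 0); rule it out.
(iv) disagrees with G on (0,0,0,1,0) (formula → 1, table → 0); rule it out.
(i) is the remaining candidate, and it agrees with G on all 32 inputs.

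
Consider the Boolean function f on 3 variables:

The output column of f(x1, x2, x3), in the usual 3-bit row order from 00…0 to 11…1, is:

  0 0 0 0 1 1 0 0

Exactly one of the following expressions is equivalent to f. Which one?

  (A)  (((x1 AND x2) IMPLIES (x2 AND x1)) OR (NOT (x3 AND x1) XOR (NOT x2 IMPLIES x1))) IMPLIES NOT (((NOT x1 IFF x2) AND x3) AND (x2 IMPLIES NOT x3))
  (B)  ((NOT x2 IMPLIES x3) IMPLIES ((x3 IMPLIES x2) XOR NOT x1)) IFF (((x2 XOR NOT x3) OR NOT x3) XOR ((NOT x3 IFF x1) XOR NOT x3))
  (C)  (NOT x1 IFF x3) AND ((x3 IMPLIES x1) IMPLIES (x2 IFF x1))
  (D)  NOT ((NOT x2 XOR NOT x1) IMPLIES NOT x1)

D

(A) disagrees with f on (0,0,0) (formula → 1, table → 0); rule it out.
(B) disagrees with f on (0,0,1) (formula → 1, table → 0); rule it out.
(C) disagrees with f on (0,0,1) (formula → 1, table → 0); rule it out.
(D) is the remaining candidate, and it agrees with f on all 8 inputs.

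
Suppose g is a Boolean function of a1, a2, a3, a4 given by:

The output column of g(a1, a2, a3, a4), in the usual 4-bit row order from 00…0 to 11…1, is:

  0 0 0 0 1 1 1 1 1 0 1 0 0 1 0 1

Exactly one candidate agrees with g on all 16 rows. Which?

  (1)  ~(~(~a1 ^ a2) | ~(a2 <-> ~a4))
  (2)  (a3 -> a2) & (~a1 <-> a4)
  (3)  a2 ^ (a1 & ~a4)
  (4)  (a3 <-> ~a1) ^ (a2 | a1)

3

(1): at (0,0,0,1) it gives 1, but g = 0 — eliminated.
(2): at (0,0,0,1) it gives 1, but g = 0 — eliminated.
(4): at (0,0,1,0) it gives 1, but g = 0 — eliminated.
That leaves (3). Evaluating it on every row reproduces the table of g exactly.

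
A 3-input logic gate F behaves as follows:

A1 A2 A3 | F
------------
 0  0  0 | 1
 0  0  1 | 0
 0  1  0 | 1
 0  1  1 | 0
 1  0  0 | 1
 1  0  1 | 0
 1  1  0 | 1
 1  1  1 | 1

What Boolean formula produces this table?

There are just 3 zero rows: (0,0,1), (0,1,1), (1,0,1). Their minterms are ¬A1·¬A2·A3, ¬A1·A2·A3, A1·¬A2·A3; the OR of those covers precisely the 0-outputs, and negating it yields F.

F(A1, A2, A3) = ~((((~A1 & ~A2) & A3) | ((~A1 & A2) & A3)) | ((A1 & ~A2) & A3))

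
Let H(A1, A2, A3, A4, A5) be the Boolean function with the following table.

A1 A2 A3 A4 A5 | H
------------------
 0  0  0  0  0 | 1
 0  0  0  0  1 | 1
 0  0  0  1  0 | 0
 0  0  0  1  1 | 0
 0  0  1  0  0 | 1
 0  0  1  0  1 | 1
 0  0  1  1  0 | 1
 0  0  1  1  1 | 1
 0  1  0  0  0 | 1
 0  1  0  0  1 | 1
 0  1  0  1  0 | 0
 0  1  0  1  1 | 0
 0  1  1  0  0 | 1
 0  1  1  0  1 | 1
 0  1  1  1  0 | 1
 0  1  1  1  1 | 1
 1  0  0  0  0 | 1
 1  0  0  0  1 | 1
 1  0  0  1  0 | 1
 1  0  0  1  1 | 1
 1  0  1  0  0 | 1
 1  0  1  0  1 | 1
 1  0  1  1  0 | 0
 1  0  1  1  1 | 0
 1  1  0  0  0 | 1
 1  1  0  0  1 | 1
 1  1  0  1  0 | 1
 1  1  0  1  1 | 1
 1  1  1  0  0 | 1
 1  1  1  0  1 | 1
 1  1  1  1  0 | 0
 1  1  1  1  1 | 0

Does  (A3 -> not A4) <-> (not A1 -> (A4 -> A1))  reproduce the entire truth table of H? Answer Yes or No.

Yes

Check the formula against H row by row:
  A1=0, A2=0, A3=0, A4=0, A5=0: formula gives 1, H = 1 ✓
  A1=0, A2=0, A3=0, A4=0, A5=1: formula gives 1, H = 1 ✓
  A1=0, A2=0, A3=0, A4=1, A5=0: formula gives 0, H = 0 ✓
  A1=0, A2=0, A3=0, A4=1, A5=1: formula gives 0, H = 0 ✓
  … (the remaining 28 rows also agree.)
Every row agrees, so the formula is equivalent.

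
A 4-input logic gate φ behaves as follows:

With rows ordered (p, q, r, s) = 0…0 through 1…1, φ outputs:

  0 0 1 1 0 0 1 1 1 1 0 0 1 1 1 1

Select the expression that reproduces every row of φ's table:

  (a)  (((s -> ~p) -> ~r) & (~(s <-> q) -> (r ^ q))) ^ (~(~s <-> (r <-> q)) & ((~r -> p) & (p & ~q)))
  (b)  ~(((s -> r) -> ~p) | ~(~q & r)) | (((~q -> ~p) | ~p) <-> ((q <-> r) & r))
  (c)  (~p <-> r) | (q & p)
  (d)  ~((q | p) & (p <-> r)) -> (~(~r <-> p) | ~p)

(a): at (0,0,0,0) it gives 1, but φ = 0 — eliminated.
(b): at (0,0,1,0) it gives 0, but φ = 1 — eliminated.
(d): at (0,0,0,0) it gives 1, but φ = 0 — eliminated.
Only (c) survives; checking it on all 16 rows confirms it matches φ.

c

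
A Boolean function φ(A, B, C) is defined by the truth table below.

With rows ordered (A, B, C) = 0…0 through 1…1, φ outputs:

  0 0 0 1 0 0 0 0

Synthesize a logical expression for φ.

Only row (0,1,1) gives 1. That row's minterm ¬A·B·C is φ directly.

φ(A, B, C) = (~A & B) & C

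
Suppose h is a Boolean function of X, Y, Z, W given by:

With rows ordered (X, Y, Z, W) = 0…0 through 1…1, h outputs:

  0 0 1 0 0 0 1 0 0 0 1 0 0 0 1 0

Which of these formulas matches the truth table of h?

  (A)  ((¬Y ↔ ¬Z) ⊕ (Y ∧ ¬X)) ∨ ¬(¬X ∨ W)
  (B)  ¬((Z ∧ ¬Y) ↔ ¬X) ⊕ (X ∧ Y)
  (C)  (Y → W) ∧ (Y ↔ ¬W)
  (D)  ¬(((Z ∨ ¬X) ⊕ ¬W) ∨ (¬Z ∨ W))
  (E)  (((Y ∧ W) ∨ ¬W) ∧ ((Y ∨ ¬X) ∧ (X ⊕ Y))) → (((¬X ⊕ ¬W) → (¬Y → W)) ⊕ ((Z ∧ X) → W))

D

(A) fails at (0,0,0,0): the formula yields 1, h is 0.
(B) fails at (0,0,0,0): the formula yields 1, h is 0.
(C) fails at (0,0,0,1): the formula yields 1, h is 0.
(E) fails at (0,0,0,0): the formula yields 1, h is 0.
That leaves (D). Evaluating it on every row reproduces the table of h exactly.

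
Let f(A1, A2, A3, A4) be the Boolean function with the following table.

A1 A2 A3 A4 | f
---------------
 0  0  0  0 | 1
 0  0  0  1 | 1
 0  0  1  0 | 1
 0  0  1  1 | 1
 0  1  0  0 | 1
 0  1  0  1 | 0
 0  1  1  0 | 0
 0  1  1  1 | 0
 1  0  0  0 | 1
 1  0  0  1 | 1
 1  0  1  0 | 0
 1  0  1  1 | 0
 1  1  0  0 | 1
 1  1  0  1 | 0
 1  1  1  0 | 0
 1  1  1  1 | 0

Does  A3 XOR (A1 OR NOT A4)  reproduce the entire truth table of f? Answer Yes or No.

No

Evaluate A3 XOR (A1 OR NOT A4) on each row and compare to f:
  A1=0, A2=0, A3=0, A4=0: formula gives 1, f = 1 ✓
  A1=0, A2=0, A3=0, A4=1: formula gives 0, but f = 1 ✗
A single disagreement suffices: at (0,0,0,1) they differ, so the formula does not compute f.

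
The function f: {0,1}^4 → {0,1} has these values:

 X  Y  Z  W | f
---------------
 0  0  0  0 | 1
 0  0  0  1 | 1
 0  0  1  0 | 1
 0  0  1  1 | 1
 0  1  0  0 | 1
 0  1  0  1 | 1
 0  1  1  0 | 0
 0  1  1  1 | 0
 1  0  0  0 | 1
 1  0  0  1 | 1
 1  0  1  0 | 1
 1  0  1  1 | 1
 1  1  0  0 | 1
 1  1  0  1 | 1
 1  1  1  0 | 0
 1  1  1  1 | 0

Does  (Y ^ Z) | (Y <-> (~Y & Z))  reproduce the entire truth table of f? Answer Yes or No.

Test each input against both f and the formula:
  X=0, Y=0, Z=0, W=0: formula gives 1, f = 1 ✓
  X=0, Y=0, Z=0, W=1: formula gives 1, f = 1 ✓
  X=0, Y=0, Z=1, W=0: formula gives 1, f = 1 ✓
  X=0, Y=0, Z=1, W=1: formula gives 1, f = 1 ✓
  …and likewise for the remaining 12 rows.
Every row agrees, so the formula is equivalent.

Yes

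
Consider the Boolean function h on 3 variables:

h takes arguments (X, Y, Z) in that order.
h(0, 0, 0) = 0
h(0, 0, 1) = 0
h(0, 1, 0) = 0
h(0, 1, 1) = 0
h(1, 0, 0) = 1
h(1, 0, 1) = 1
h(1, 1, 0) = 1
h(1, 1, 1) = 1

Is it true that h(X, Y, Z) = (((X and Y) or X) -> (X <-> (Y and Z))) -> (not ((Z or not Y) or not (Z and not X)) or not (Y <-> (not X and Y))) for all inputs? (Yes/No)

Yes

Evaluate (((X and Y) or X) -> (X <-> (Y and Z))) -> (not ((Z or not Y) or not (Z and not X)) or not (Y <-> (not X and Y))) on each row and compare to h:
  X=0, Y=0, Z=0: formula gives 0, h = 0 ✓
  X=0, Y=0, Z=1: formula gives 0, h = 0 ✓
  X=0, Y=1, Z=0: formula gives 0, h = 0 ✓
  X=0, Y=1, Z=1: formula gives 0, h = 0 ✓
  X=1, Y=0, Z=0: formula gives 1, h = 1 ✓
  …and likewise for the remaining 3 rows.
Every row agrees, so the formula is equivalent.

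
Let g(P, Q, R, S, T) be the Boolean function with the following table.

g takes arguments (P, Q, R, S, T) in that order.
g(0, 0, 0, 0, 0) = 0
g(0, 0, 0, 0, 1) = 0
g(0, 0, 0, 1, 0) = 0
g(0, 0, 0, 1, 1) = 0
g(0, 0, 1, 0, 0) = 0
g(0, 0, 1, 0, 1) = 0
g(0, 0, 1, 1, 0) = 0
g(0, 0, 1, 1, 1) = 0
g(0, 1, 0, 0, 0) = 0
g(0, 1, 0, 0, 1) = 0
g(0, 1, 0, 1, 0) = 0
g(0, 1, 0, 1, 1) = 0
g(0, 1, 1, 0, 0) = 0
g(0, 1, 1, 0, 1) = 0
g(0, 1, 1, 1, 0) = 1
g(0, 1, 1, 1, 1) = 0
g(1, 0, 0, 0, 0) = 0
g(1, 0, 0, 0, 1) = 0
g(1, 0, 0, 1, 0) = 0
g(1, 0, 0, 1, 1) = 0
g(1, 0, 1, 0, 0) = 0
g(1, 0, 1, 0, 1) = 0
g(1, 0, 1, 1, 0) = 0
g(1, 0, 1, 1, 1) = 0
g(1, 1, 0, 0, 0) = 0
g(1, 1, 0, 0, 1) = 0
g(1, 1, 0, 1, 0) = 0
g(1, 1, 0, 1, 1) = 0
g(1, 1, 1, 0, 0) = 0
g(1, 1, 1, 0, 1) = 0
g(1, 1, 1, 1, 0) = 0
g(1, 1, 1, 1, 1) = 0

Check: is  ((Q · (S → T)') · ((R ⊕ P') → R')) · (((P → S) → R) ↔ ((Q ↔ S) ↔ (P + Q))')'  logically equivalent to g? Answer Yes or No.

Yes

Check the formula against g row by row:
  P=0, Q=0, R=0, S=0, T=0: formula gives 0, g = 0 ✓
  P=0, Q=0, R=0, S=0, T=1: formula gives 0, g = 0 ✓
  P=0, Q=0, R=0, S=1, T=0: formula gives 0, g = 0 ✓
  P=0, Q=0, R=0, S=1, T=1: formula gives 0, g = 0 ✓
  … (the remaining 28 rows also agree.)
Every row agrees, so the formula is equivalent.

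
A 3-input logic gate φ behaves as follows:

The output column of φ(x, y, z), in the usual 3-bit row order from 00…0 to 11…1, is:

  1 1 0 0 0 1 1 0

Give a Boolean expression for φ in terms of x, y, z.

Collect the rows where φ=1 — (0,0,0), (0,0,1), (1,0,1), (1,1,0) — and write one minterm per row: ¬x·¬y·¬z, ¬x·¬y·z, x·¬y·z, x·y·¬z. Their union (logical OR) reproduces the table exactly.

φ(x, y, z) = ((((x' · y') · z') + ((x' · y') · z)) + ((x · y') · z)) + ((x · y) · z')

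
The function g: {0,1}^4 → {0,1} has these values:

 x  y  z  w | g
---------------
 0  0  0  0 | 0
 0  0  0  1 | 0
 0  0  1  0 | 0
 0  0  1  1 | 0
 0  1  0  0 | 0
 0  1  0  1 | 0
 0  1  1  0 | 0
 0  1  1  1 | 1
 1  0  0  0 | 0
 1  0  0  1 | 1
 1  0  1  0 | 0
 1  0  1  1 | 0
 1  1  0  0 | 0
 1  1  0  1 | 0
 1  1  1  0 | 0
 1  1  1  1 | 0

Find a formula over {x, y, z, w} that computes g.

g(x, y, z, w) = (((~x & y) & z) & w) | (((x & ~y) & ~z) & w)

Collect the rows where g=1 — (0,1,1,1), (1,0,0,1) — and write one minterm per row: ¬x·y·z·w, x·¬y·¬z·w. Their union (logical OR) reproduces the table exactly.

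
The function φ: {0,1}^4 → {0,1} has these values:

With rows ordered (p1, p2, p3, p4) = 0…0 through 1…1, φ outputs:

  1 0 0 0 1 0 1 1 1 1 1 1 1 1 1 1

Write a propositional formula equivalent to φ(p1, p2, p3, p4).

φ is 0 on only 4 rows — (0,0,0,1), (0,0,1,0), (0,0,1,1), (0,1,0,1). Writing each as a minterm (¬p1·¬p2·¬p3·p4, ¬p1·¬p2·p3·¬p4, ¬p1·¬p2·p3·p4, ¬p1·p2·¬p3·p4) and OR-ing them characterizes exactly where φ=0, so φ is the negation of that disjunction.

φ(p1, p2, p3, p4) = ((((((p1' · p2') · p3') · p4) + (((p1' · p2') · p3) · p4')) + (((p1' · p2') · p3) · p4)) + (((p1' · p2) · p3') · p4))'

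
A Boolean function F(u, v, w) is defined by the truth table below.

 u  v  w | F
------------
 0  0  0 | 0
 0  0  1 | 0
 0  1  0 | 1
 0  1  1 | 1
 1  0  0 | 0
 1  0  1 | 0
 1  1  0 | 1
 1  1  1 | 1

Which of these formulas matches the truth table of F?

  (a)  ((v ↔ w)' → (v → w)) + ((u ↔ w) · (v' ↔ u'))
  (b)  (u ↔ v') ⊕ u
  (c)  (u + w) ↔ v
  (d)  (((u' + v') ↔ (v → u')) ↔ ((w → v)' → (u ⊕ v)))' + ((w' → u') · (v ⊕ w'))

b

(a) disagrees with F on (0,0,0) (formula → 1, table → 0); rule it out.
(c) disagrees with F on (0,0,0) (formula → 1, table → 0); rule it out.
(d) disagrees with F on (0,0,0) (formula → 1, table → 0); rule it out.
That leaves (b). Evaluating it on every row reproduces the table of F exactly.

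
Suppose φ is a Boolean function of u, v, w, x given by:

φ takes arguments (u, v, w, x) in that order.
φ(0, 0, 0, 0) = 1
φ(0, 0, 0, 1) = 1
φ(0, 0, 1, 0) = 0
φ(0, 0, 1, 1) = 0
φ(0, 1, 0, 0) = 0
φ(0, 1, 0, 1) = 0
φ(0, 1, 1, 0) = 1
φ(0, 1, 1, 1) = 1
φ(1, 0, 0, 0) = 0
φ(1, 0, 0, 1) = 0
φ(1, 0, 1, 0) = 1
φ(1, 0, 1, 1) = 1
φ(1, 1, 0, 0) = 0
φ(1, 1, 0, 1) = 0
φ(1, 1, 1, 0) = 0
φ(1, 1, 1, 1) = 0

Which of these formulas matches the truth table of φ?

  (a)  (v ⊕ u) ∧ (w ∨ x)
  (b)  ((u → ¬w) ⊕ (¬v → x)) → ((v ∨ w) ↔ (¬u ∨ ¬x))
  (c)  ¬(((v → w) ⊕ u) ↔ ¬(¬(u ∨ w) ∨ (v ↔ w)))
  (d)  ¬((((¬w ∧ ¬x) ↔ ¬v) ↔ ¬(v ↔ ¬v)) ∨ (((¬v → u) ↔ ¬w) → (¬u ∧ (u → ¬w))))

(a): at (0,0,0,0) it gives 0, but φ = 1 — eliminated.
(b): at (0,0,0,0) it gives 0, but φ = 1 — eliminated.
(d): at (0,0,0,0) it gives 0, but φ = 1 — eliminated.
Only (c) survives; checking it on all 16 rows confirms it matches φ.

c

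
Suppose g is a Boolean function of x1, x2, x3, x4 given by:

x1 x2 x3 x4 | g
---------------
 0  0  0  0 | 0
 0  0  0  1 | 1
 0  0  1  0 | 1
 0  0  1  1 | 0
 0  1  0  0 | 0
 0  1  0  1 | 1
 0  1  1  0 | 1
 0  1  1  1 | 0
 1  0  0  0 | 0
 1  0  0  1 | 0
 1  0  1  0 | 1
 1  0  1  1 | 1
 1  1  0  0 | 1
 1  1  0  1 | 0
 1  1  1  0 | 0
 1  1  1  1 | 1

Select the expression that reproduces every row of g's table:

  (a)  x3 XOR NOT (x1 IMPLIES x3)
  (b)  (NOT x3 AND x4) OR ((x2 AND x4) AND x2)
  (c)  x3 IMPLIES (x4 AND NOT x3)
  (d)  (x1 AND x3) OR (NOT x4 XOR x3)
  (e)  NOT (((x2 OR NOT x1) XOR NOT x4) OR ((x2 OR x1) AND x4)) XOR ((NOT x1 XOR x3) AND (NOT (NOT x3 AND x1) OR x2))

e

(a): at (0,0,0,1) it gives 0, but g = 1 — eliminated.
(b): at (0,0,1,0) it gives 0, but g = 1 — eliminated.
(c): at (0,0,0,0) it gives 1, but g = 0 — eliminated.
(d): at (0,0,0,0) it gives 1, but g = 0 — eliminated.
That leaves (e). Evaluating it on every row reproduces the table of g exactly.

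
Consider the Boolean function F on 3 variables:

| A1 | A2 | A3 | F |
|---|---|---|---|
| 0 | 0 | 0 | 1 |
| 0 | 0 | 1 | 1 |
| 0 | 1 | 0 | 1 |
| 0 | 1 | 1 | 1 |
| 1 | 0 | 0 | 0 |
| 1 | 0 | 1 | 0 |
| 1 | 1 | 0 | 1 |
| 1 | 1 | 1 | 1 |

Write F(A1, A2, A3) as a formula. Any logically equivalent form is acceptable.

F(A1, A2, A3) = not (((A1 and not A2) and not A3) or ((A1 and not A2) and A3))

There are just 2 zero rows: (1,0,0), (1,0,1). Their minterms are A1·¬A2·¬A3, A1·¬A2·A3; the OR of those covers precisely the 0-outputs, and negating it yields F.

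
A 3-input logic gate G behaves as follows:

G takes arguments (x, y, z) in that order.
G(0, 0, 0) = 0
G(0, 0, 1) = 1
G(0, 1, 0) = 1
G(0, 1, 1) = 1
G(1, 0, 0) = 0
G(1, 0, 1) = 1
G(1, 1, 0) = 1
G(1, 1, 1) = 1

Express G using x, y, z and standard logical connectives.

G(x, y, z) = not (((not x and not y) and not z) or ((x and not y) and not z))

There are just 2 zero rows: (0,0,0), (1,0,0). Their minterms are ¬x·¬y·¬z, x·¬y·¬z; the OR of those covers precisely the 0-outputs, and negating it yields G.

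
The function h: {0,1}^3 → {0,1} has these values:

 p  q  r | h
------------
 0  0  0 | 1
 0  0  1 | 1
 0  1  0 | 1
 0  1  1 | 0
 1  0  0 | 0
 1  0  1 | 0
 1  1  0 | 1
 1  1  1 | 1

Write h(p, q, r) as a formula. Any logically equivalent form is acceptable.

h is 0 on only 3 rows — (0,1,1), (1,0,0), (1,0,1). Writing each as a minterm (¬p·q·r, p·¬q·¬r, p·¬q·r) and OR-ing them characterizes exactly where h=0, so h is the negation of that disjunction.

h(p, q, r) = not ((((not p and q) and r) or ((p and not q) and not r)) or ((p and not q) and r))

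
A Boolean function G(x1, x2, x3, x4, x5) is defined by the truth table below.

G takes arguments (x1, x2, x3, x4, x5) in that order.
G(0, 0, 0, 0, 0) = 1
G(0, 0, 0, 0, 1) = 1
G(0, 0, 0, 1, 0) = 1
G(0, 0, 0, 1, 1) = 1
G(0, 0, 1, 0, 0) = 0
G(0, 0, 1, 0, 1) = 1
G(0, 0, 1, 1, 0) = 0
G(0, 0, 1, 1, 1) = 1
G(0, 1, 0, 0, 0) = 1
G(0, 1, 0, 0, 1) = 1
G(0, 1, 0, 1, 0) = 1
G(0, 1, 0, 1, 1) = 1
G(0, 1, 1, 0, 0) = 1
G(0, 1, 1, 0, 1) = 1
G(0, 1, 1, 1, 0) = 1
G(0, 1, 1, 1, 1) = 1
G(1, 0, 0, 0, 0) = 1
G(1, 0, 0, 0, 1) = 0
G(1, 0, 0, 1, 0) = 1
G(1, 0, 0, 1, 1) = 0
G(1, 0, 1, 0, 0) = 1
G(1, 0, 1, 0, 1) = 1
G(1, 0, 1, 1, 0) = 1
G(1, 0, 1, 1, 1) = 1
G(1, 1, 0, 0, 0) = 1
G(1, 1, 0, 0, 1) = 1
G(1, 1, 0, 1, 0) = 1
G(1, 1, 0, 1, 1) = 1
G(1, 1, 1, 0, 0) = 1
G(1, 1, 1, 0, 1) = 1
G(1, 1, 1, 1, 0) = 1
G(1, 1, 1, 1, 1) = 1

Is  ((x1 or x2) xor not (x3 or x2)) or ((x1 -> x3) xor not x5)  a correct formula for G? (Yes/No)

Evaluate ((x1 or x2) xor not (x3 or x2)) or ((x1 -> x3) xor not x5) on each row and compare to G:
  x1=0, x2=0, x3=0, x4=0, x5=0: formula gives 1, G = 1 ✓
  x1=0, x2=0, x3=0, x4=0, x5=1: formula gives 1, G = 1 ✓
  x1=0, x2=0, x3=0, x4=1, x5=0: formula gives 1, G = 1 ✓
  x1=0, x2=0, x3=0, x4=1, x5=1: formula gives 1, G = 1 ✓
  … (the remaining 28 rows also agree.)
All 32 rows match — the expression computes G exactly.

Yes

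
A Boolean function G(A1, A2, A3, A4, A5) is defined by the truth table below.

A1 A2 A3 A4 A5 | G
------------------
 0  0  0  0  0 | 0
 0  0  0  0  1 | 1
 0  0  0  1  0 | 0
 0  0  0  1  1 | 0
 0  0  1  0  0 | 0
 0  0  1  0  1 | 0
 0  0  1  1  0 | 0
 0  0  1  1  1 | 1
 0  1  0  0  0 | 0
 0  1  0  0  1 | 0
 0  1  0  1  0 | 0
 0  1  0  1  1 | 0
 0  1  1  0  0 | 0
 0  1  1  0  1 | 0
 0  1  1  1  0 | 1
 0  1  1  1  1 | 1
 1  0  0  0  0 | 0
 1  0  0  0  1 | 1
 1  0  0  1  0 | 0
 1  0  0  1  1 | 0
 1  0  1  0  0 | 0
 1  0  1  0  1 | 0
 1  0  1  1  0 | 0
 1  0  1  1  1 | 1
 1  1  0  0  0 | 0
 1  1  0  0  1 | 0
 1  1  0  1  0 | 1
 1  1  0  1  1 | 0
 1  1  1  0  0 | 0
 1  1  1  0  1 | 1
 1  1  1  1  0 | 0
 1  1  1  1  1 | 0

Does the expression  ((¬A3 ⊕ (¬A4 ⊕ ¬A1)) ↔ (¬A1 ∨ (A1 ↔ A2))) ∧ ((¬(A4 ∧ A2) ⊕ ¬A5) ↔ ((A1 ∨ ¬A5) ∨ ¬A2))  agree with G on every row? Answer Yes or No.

Yes

Evaluate ((¬A3 ⊕ (¬A4 ⊕ ¬A1)) ↔ (¬A1 ∨ (A1 ↔ A2))) ∧ ((¬(A4 ∧ A2) ⊕ ¬A5) ↔ ((A1 ∨ ¬A5) ∨ ¬A2)) on each row and compare to G:
  A1=0, A2=0, A3=0, A4=0, A5=0: formula gives 0, G = 0 ✓
  A1=0, A2=0, A3=0, A4=0, A5=1: formula gives 1, G = 1 ✓
  A1=0, A2=0, A3=0, A4=1, A5=0: formula gives 0, G = 0 ✓
  A1=0, A2=0, A3=0, A4=1, A5=1: formula gives 0, G = 0 ✓
  … (the remaining 28 rows also agree.)
Every row agrees, so the formula is equivalent.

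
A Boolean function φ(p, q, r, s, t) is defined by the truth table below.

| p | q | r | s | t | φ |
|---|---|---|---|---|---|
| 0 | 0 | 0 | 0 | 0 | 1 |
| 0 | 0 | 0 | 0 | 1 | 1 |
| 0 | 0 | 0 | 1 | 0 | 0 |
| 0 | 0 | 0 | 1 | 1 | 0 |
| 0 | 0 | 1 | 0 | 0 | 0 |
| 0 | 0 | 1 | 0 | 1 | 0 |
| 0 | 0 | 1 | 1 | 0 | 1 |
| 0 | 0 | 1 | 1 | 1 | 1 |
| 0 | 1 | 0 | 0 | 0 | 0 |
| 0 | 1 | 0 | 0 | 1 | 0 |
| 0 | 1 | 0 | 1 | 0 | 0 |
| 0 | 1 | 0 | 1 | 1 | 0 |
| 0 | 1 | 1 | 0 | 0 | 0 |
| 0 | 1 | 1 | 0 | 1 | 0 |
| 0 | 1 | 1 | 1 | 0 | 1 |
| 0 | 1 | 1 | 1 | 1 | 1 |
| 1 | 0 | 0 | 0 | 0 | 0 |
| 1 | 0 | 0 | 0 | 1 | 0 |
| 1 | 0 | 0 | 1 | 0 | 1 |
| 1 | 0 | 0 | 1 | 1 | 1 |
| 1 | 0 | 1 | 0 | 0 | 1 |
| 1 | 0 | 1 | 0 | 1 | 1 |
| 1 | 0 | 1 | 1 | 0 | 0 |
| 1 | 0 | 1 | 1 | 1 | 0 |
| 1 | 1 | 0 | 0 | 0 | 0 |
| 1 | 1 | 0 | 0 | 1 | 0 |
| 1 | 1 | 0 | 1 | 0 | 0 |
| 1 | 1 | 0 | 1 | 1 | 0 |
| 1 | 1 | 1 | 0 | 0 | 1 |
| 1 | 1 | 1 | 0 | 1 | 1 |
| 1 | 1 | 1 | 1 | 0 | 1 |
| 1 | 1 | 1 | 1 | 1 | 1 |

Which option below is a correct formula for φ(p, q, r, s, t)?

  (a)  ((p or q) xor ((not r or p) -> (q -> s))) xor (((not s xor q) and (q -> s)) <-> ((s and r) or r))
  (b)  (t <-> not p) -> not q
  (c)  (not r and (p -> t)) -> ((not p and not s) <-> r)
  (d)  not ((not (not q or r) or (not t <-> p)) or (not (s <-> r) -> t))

(b) disagrees with φ on (0,0,0,1,0) (formula → 1, table → 0); rule it out.
(c) disagrees with φ on (0,0,0,0,0) (formula → 0, table → 1); rule it out.
(d) disagrees with φ on (0,0,0,0,0) (formula → 0, table → 1); rule it out.
Only (a) survives; checking it on all 32 rows confirms it matches φ.

a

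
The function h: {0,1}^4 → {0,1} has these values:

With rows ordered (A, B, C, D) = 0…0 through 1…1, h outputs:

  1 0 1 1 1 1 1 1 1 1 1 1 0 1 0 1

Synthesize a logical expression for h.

h is 0 on only 3 rows — (0,0,0,1), (1,1,0,0), (1,1,1,0). Writing each as a minterm (¬A·¬B·¬C·D, A·B·¬C·¬D, A·B·C·¬D) and OR-ing them characterizes exactly where h=0, so h is the negation of that disjunction.

h(A, B, C, D) = (((((A' · B') · C') · D) + (((A · B) · C') · D')) + (((A · B) · C) · D'))'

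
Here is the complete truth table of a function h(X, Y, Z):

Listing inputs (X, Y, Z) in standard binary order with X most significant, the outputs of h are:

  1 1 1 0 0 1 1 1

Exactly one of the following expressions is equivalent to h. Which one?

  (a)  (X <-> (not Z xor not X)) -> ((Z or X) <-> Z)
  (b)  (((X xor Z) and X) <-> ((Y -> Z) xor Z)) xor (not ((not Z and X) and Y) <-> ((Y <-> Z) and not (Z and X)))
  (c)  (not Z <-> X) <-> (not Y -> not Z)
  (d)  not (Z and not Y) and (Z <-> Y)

b

(a): at (0,1,1) it gives 1, but h = 0 — eliminated.
(c): at (0,0,0) it gives 0, but h = 1 — eliminated.
(d): at (0,0,1) it gives 0, but h = 1 — eliminated.
Only (b) survives; checking it on all 8 rows confirms it matches h.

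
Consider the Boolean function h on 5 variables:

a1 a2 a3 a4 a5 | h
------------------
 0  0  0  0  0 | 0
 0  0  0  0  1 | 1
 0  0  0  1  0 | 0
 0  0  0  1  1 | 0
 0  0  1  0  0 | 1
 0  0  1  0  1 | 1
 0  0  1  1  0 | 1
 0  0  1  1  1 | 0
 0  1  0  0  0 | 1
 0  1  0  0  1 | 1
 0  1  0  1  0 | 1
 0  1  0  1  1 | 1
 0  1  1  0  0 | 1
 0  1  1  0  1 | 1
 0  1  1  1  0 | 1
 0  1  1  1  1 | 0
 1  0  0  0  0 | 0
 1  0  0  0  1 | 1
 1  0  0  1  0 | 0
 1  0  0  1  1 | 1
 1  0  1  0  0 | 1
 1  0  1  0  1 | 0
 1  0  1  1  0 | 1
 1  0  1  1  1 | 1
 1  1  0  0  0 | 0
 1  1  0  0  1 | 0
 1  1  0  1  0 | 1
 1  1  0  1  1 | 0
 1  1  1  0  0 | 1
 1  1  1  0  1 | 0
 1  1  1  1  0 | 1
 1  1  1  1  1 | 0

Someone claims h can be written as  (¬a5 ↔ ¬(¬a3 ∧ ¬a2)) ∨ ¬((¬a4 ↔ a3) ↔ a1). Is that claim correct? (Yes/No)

Test each input against both h and the formula:
  a1=0, a2=0, a3=0, a4=0, a5=0: formula gives 0, h = 0 ✓
  a1=0, a2=0, a3=0, a4=0, a5=1: formula gives 1, h = 1 ✓
  a1=0, a2=0, a3=0, a4=1, a5=0: formula gives 1, but h = 0 ✗
A single disagreement suffices: at (0,0,0,1,0) they differ, so the formula does not compute h.

No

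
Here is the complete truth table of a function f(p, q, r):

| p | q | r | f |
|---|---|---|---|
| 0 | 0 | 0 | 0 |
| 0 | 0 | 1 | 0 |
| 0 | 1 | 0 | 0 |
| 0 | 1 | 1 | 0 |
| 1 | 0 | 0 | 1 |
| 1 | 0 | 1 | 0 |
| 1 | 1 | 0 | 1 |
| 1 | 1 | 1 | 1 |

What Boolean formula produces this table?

f=1 on 3 inputs: (1,0,0), (1,1,0), (1,1,1). Reading each as a conjunction of literals (p·¬q·¬r, p·q·¬r, p·q·r) and taking the OR gives the canonical DNF.

f(p, q, r) = (((p AND NOT q) AND NOT r) OR ((p AND q) AND NOT r)) OR ((p AND q) AND r)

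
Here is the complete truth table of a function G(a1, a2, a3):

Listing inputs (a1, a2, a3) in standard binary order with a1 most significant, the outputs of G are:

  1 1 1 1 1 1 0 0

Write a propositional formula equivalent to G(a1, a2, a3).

G(a1, a2, a3) = NOT (((a1 AND a2) AND NOT a3) OR ((a1 AND a2) AND a3))

The 0-rows are (1,1,0), (1,1,1). Take each as a conjunction (a1·a2·¬a3, a1·a2·a3), form their disjunction, and complement — that gives a formula that is 1 everywhere G is.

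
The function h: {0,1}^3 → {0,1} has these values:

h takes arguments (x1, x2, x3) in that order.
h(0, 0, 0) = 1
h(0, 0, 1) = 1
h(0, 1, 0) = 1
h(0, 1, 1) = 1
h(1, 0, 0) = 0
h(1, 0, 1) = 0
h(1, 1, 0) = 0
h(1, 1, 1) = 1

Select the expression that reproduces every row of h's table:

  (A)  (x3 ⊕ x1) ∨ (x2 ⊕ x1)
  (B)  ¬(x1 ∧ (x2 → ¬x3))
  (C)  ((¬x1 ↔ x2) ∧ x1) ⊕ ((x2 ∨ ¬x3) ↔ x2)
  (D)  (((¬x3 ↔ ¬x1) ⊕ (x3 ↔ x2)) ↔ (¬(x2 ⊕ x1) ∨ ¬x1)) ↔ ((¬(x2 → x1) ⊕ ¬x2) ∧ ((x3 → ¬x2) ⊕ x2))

B

(A): at (0,0,0) it gives 0, but h = 1 — eliminated.
(C): at (0,0,0) it gives 0, but h = 1 — eliminated.
(D): at (0,0,0) it gives 0, but h = 1 — eliminated.
That leaves (B). Evaluating it on every row reproduces the table of h exactly.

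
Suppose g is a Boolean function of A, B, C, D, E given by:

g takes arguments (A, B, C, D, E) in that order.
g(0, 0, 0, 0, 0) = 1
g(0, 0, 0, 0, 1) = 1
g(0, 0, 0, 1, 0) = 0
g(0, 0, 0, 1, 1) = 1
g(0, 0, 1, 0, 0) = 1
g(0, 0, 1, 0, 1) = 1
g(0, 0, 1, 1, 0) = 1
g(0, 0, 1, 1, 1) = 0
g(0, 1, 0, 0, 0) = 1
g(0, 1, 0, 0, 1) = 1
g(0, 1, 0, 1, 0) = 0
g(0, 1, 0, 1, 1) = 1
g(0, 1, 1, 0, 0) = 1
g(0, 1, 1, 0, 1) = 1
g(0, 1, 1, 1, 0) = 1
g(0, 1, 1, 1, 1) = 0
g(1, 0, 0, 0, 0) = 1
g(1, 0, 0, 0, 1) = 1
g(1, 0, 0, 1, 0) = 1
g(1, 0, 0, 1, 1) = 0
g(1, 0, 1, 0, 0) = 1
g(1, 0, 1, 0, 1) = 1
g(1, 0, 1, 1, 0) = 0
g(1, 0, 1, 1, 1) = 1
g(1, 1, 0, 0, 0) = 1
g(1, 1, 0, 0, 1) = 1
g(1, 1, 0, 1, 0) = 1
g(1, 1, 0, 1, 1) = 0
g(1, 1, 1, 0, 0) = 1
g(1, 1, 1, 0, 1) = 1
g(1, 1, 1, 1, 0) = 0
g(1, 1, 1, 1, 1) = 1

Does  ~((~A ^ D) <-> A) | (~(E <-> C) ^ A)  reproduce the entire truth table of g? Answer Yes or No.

Yes

Check the formula against g row by row:
  A=0, B=0, C=0, D=0, E=0: formula gives 1, g = 1 ✓
  A=0, B=0, C=0, D=0, E=1: formula gives 1, g = 1 ✓
  A=0, B=0, C=0, D=1, E=0: formula gives 0, g = 0 ✓
  A=0, B=0, C=0, D=1, E=1: formula gives 1, g = 1 ✓
  … (the remaining 28 rows also agree.)
All 32 rows match — the expression computes g exactly.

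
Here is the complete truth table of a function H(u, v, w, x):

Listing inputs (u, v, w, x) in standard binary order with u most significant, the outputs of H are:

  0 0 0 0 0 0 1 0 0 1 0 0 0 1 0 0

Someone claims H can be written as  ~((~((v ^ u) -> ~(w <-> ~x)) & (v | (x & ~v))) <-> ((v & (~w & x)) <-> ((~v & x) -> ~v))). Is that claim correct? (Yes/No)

Yes

Test each input against both H and the formula:
  u=0, v=0, w=0, x=0: formula gives 0, H = 0 ✓
  u=0, v=0, w=0, x=1: formula gives 0, H = 0 ✓
  u=0, v=0, w=1, x=0: formula gives 0, H = 0 ✓
  u=0, v=0, w=1, x=1: formula gives 0, H = 0 ✓
  …and likewise for the remaining 12 rows.
No disagreement on any input; they are logically equivalent.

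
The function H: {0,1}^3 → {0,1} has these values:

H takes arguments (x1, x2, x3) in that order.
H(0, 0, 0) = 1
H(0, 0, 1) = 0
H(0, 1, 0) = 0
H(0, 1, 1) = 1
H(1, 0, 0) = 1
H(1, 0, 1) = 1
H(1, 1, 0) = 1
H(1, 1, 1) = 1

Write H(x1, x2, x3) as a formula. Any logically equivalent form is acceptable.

H(x1, x2, x3) = not (((not x1 and not x2) and x3) or ((not x1 and x2) and not x3))

The 0-rows are (0,0,1), (0,1,0). Take each as a conjunction (¬x1·¬x2·x3, ¬x1·x2·¬x3), form their disjunction, and complement — that gives a formula that is 1 everywhere H is.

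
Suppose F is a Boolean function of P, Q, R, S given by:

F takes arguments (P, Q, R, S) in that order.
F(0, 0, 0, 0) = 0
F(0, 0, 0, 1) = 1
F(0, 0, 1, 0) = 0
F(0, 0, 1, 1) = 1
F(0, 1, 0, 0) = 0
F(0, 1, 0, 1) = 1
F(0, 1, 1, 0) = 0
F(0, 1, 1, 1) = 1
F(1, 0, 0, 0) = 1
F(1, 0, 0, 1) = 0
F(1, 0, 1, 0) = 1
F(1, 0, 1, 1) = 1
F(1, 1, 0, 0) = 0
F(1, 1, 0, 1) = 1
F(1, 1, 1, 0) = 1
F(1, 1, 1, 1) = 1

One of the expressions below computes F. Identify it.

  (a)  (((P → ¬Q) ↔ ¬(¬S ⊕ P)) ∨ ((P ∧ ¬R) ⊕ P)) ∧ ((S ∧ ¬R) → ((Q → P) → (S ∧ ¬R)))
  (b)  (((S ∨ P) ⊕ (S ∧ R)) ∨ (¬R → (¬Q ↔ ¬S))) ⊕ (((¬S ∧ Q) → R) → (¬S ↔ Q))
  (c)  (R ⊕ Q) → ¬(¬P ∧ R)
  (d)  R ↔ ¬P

(b): at (0,0,0,0) it gives 1, but F = 0 — eliminated.
(c): at (0,0,0,0) it gives 1, but F = 0 — eliminated.
(d): at (0,0,0,1) it gives 0, but F = 1 — eliminated.
Only (a) survives; checking it on all 16 rows confirms it matches F.

a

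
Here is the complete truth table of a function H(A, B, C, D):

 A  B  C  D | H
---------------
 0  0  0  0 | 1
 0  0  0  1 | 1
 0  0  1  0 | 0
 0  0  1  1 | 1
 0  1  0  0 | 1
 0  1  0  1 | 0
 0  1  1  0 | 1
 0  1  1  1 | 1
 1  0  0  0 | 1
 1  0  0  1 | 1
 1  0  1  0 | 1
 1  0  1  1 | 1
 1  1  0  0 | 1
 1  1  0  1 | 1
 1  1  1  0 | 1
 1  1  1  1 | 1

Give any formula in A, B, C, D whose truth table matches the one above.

The 0-rows are (0,0,1,0), (0,1,0,1). Take each as a conjunction (¬A·¬B·C·¬D, ¬A·B·¬C·D), form their disjunction, and complement — that gives a formula that is 1 everywhere H is.

H(A, B, C, D) = ¬((((¬A ∧ ¬B) ∧ C) ∧ ¬D) ∨ (((¬A ∧ B) ∧ ¬C) ∧ D))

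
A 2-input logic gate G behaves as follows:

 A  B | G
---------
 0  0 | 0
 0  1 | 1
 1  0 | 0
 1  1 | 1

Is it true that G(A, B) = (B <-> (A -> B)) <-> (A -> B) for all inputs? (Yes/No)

Yes

Evaluate (B <-> (A -> B)) <-> (A -> B) on each row and compare to G:
  A=0, B=0: formula gives 0, G = 0 ✓
  A=0, B=1: formula gives 1, G = 1 ✓
  A=1, B=0: formula gives 0, G = 0 ✓
  A=1, B=1: formula gives 1, G = 1 ✓
All 4 rows match — the expression computes G exactly.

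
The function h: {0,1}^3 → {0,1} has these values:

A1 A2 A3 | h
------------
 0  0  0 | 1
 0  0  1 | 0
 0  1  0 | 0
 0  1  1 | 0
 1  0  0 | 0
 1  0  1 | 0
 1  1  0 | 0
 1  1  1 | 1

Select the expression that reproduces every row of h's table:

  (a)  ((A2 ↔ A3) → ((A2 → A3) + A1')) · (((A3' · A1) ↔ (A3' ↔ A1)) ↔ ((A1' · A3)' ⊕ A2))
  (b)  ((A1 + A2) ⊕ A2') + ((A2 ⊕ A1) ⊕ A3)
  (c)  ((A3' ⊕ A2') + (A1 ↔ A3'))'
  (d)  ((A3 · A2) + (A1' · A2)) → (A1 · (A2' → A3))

(a) disagrees with h on (0,0,1) (formula → 1, table → 0); rule it out.
(b) disagrees with h on (0,0,1) (formula → 1, table → 0); rule it out.
(d) disagrees with h on (0,0,1) (formula → 1, table → 0); rule it out.
That leaves (c). Evaluating it on every row reproduces the table of h exactly.

c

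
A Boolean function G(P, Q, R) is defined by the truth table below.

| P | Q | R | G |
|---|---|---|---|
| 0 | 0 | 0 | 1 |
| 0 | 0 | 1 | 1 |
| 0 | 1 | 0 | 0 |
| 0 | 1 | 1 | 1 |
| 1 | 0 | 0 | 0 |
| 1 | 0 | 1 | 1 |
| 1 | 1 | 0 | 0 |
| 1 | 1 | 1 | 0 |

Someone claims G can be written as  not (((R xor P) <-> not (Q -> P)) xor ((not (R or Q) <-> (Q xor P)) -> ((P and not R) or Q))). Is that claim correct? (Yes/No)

No

Evaluate not (((R xor P) <-> not (Q -> P)) xor ((not (R or Q) <-> (Q xor P)) -> ((P and not R) or Q))) on each row and compare to G:
  P=0, Q=0, R=0: formula gives 1, G = 1 ✓
  P=0, Q=0, R=1: formula gives 1, G = 1 ✓
  P=0, Q=1, R=0: formula gives 0, G = 0 ✓
  P=0, Q=1, R=1: formula gives 1, G = 1 ✓
  P=1, Q=0, R=0: formula gives 0, G = 0 ✓
  …
  P=1, Q=1, R=1: formula gives 1, but G = 0 ✗
A single disagreement suffices: at (1,1,1) they differ, so the formula does not compute G.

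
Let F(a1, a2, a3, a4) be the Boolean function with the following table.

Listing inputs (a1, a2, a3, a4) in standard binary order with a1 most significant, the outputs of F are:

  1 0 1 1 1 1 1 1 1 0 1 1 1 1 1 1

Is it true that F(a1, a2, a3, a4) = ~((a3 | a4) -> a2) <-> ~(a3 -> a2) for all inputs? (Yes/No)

Test each input against both F and the formula:
  a1=0, a2=0, a3=0, a4=0: formula gives 1, F = 1 ✓
  a1=0, a2=0, a3=0, a4=1: formula gives 0, F = 0 ✓
  a1=0, a2=0, a3=1, a4=0: formula gives 1, F = 1 ✓
  a1=0, a2=0, a3=1, a4=1: formula gives 1, F = 1 ✓
  … (the remaining 12 rows also agree.)
Every row agrees, so the formula is equivalent.

Yes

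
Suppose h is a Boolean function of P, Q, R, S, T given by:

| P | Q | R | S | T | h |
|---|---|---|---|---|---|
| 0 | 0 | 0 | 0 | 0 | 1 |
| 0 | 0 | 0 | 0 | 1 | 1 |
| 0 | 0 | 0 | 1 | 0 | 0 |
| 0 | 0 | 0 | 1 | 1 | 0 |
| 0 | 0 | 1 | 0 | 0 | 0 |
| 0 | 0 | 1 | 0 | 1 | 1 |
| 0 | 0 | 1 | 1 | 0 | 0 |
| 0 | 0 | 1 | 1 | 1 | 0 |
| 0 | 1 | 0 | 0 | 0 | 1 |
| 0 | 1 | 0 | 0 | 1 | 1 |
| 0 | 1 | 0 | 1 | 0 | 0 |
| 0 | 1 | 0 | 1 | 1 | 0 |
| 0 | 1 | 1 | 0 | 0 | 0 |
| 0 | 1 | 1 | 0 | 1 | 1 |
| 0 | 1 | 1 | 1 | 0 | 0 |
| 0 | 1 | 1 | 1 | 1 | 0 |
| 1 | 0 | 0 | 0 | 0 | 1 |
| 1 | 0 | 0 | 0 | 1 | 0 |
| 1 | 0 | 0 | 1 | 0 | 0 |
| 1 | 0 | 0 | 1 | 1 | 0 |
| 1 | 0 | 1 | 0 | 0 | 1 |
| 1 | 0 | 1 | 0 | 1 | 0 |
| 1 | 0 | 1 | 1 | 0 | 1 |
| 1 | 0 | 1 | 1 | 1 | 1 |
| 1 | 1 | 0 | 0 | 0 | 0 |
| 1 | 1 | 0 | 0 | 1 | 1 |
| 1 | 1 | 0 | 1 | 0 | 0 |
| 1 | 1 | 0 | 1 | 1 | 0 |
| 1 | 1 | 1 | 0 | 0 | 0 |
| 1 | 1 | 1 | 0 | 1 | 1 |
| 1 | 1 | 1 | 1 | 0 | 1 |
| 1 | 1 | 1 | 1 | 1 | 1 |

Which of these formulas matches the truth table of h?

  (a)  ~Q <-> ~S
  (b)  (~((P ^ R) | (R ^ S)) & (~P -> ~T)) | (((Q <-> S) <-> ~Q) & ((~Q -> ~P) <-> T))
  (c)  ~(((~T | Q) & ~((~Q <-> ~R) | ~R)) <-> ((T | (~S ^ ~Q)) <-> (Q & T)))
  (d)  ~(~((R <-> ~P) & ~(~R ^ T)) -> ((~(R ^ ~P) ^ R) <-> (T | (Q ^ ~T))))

b

(a) disagrees with h on (0,0,1,0,0) (formula → 1, table → 0); rule it out.
(c) disagrees with h on (0,0,0,0,1) (formula → 0, table → 1); rule it out.
(d) disagrees with h on (0,0,0,1,0) (formula → 1, table → 0); rule it out.
That leaves (b). Evaluating it on every row reproduces the table of h exactly.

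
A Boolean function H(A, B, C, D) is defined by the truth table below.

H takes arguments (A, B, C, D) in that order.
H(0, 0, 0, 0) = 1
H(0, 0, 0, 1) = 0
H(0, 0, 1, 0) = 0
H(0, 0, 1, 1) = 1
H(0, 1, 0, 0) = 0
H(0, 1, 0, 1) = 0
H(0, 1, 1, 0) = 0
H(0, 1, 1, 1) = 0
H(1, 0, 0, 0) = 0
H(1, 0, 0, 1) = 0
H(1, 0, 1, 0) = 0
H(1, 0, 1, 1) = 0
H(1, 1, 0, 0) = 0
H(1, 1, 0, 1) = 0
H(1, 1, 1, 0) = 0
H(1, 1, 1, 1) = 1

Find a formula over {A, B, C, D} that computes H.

Collect the rows where H=1 — (0,0,0,0), (0,0,1,1), (1,1,1,1) — and write one minterm per row: ¬A·¬B·¬C·¬D, ¬A·¬B·C·D, A·B·C·D. Their union (logical OR) reproduces the table exactly.

H(A, B, C, D) = ((((A' · B') · C') · D') + (((A' · B') · C) · D)) + (((A · B) · C) · D)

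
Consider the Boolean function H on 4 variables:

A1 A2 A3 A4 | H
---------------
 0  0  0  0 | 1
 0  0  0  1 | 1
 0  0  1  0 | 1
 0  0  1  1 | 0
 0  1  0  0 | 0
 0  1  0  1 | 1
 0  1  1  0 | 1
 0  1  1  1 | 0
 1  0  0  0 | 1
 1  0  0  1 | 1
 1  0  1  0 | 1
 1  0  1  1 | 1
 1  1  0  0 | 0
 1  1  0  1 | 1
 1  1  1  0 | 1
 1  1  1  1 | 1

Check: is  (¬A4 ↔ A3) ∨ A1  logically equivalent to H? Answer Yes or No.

No

Evaluate (¬A4 ↔ A3) ∨ A1 on each row and compare to H:
  A1=0, A2=0, A3=0, A4=0: formula gives 0, but H = 1 ✗
Row (0,0,0,0) is a counterexample, so the formula is not equivalent to H.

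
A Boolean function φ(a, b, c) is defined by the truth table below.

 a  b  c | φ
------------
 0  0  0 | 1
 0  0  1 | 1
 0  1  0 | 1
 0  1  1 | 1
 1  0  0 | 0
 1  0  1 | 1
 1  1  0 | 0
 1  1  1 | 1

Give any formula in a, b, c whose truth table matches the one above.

φ(a, b, c) = ~(((a & ~b) & ~c) | ((a & b) & ~c))

φ is 0 on only 2 rows — (1,0,0), (1,1,0). Writing each as a minterm (a·¬b·¬c, a·b·¬c) and OR-ing them characterizes exactly where φ=0, so φ is the negation of that disjunction.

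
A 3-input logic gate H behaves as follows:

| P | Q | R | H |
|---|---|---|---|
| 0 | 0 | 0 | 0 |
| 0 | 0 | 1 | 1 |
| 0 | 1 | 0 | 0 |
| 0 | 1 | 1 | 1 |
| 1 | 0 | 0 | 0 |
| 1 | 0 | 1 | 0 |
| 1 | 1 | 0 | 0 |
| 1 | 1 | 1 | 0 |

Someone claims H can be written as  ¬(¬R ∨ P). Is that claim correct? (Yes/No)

Check the formula against H row by row:
  P=0, Q=0, R=0: formula gives 0, H = 0 ✓
  P=0, Q=0, R=1: formula gives 1, H = 1 ✓
  P=0, Q=1, R=0: formula gives 0, H = 0 ✓
  P=0, Q=1, R=1: formula gives 1, H = 1 ✓
  P=1, Q=0, R=0: formula gives 0, H = 0 ✓
  …and likewise for the remaining 3 rows.
Every row agrees, so the formula is equivalent.

Yes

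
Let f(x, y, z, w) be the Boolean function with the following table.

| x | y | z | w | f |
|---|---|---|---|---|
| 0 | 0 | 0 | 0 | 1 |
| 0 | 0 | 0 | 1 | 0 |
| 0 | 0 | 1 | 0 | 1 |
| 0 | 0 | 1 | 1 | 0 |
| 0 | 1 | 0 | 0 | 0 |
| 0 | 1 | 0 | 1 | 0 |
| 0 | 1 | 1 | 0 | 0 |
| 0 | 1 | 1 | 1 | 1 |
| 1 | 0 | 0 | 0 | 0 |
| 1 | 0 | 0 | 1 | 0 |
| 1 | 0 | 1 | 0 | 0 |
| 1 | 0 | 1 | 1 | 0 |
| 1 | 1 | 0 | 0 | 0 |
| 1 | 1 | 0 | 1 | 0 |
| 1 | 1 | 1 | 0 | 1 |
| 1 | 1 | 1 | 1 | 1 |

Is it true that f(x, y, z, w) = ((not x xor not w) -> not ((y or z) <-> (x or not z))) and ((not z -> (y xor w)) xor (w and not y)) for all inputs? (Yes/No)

Check the formula against f row by row:
  x=0, y=0, z=0, w=0: formula gives 0, but f = 1 ✗
Since they disagree at (0,0,0,0), the expression is not a correct formula for f.

No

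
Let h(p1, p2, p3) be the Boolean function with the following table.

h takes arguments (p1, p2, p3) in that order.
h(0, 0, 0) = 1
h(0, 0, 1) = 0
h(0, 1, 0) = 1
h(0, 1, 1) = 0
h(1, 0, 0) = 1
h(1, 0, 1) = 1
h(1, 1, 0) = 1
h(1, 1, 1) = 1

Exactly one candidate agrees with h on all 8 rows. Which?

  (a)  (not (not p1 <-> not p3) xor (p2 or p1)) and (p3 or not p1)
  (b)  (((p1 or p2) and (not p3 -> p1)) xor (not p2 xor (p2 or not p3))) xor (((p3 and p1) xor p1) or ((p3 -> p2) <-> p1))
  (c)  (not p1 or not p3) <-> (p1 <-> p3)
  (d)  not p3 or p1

(a) disagrees with h on (0,0,0) (formula → 0, table → 1); rule it out.
(b) disagrees with h on (0,0,0) (formula → 0, table → 1); rule it out.
(c) disagrees with h on (1,0,0) (formula → 0, table → 1); rule it out.
Only (d) survives; checking it on all 8 rows confirms it matches h.

d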